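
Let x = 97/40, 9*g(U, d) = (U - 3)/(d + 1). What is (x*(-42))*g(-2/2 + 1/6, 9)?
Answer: 15617/3600 ≈ 4.3381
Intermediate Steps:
g(U, d) = (-3 + U)/(9*(1 + d)) (g(U, d) = ((U - 3)/(d + 1))/9 = ((-3 + U)/(1 + d))/9 = (-3 + U)/(9*(1 + d)))
x = 97/40 (x = 97*(1/40) = 97/40 ≈ 2.4250)
(x*(-42))*g(-2/2 + 1/6, 9) = ((97/40)*(-42))*((-3 + (-2/2 + 1/6))/(9*(1 + 9))) = -679*(-3 + (-2*½ + 1*(⅙)))/(60*10) = -679*(-3 + (-1 + ⅙))/(60*10) = -679*(-3 - ⅚)/(60*10) = -679*(-23)/(60*10*6) = -2037/20*(-23/540) = 15617/3600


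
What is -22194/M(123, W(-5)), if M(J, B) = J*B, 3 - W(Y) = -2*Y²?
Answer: -7398/2173 ≈ -3.4045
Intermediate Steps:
W(Y) = 3 + 2*Y² (W(Y) = 3 - (-2)*Y² = 3 + 2*Y²)
M(J, B) = B*J
-22194/M(123, W(-5)) = -22194*1/(123*(3 + 2*(-5)²)) = -22194*1/(123*(3 + 2*25)) = -22194*1/(123*(3 + 50)) = -22194/(53*123) = -22194/6519 = -22194*1/6519 = -7398/2173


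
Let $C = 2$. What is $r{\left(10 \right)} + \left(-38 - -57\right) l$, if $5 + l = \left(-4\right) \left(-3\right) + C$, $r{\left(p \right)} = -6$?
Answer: $165$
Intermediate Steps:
$l = 9$ ($l = -5 + \left(\left(-4\right) \left(-3\right) + 2\right) = -5 + \left(12 + 2\right) = -5 + 14 = 9$)
$r{\left(10 \right)} + \left(-38 - -57\right) l = -6 + \left(-38 - -57\right) 9 = -6 + \left(-38 + 57\right) 9 = -6 + 19 \cdot 9 = -6 + 171 = 165$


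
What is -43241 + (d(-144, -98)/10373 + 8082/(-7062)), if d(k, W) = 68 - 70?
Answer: -47994931986/1109911 ≈ -43242.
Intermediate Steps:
d(k, W) = -2
-43241 + (d(-144, -98)/10373 + 8082/(-7062)) = -43241 + (-2/10373 + 8082/(-7062)) = -43241 + (-2*1/10373 + 8082*(-1/7062)) = -43241 + (-2/10373 - 1347/1177) = -43241 - 1270435/1109911 = -47994931986/1109911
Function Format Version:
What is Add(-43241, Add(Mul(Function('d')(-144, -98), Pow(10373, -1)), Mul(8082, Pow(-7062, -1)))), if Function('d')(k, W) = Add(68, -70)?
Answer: Rational(-47994931986, 1109911) ≈ -43242.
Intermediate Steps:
Function('d')(k, W) = -2
Add(-43241, Add(Mul(Function('d')(-144, -98), Pow(10373, -1)), Mul(8082, Pow(-7062, -1)))) = Add(-43241, Add(Mul(-2, Pow(10373, -1)), Mul(8082, Pow(-7062, -1)))) = Add(-43241, Add(Mul(-2, Rational(1, 10373)), Mul(8082, Rational(-1, 7062)))) = Add(-43241, Add(Rational(-2, 10373), Rational(-1347, 1177))) = Add(-43241, Rational(-1270435, 1109911)) = Rational(-47994931986, 1109911)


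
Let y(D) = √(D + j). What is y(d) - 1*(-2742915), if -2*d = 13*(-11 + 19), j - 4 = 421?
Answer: 2742915 + √373 ≈ 2.7429e+6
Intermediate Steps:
j = 425 (j = 4 + 421 = 425)
d = -52 (d = -13*(-11 + 19)/2 = -13*8/2 = -½*104 = -52)
y(D) = √(425 + D) (y(D) = √(D + 425) = √(425 + D))
y(d) - 1*(-2742915) = √(425 - 52) - 1*(-2742915) = √373 + 2742915 = 2742915 + √373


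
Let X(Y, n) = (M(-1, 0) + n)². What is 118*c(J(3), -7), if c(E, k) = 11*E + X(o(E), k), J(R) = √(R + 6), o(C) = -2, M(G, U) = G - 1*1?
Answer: 13452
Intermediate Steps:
M(G, U) = -1 + G (M(G, U) = G - 1 = -1 + G)
X(Y, n) = (-2 + n)² (X(Y, n) = ((-1 - 1) + n)² = (-2 + n)²)
J(R) = √(6 + R)
c(E, k) = (-2 + k)² + 11*E (c(E, k) = 11*E + (-2 + k)² = (-2 + k)² + 11*E)
118*c(J(3), -7) = 118*((-2 - 7)² + 11*√(6 + 3)) = 118*((-9)² + 11*√9) = 118*(81 + 11*3) = 118*(81 + 33) = 118*114 = 13452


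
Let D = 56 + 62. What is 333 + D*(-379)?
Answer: -44389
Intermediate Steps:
D = 118
333 + D*(-379) = 333 + 118*(-379) = 333 - 44722 = -44389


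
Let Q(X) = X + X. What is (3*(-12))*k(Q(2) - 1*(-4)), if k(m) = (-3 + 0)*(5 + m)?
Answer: 1404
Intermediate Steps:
Q(X) = 2*X
k(m) = -15 - 3*m (k(m) = -3*(5 + m) = -15 - 3*m)
(3*(-12))*k(Q(2) - 1*(-4)) = (3*(-12))*(-15 - 3*(2*2 - 1*(-4))) = -36*(-15 - 3*(4 + 4)) = -36*(-15 - 3*8) = -36*(-15 - 24) = -36*(-39) = 1404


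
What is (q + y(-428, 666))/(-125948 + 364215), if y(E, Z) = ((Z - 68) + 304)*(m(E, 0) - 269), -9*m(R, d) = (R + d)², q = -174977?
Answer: -168990503/2144403 ≈ -78.805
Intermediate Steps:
m(R, d) = -(R + d)²/9
y(E, Z) = (-269 - E²/9)*(236 + Z) (y(E, Z) = ((Z - 68) + 304)*(-(E + 0)²/9 - 269) = ((-68 + Z) + 304)*(-E²/9 - 269) = (236 + Z)*(-269 - E²/9) = (-269 - E²/9)*(236 + Z))
(q + y(-428, 666))/(-125948 + 364215) = (-174977 + (-63484 - 269*666 - 236/9*(-428)² - ⅑*666*(-428)²))/(-125948 + 364215) = (-174977 + (-63484 - 179154 - 236/9*183184 - ⅑*666*183184))/238267 = (-174977 + (-63484 - 179154 - 43231424/9 - 13555616))*(1/238267) = (-174977 - 167415710/9)*(1/238267) = -168990503/9*1/238267 = -168990503/2144403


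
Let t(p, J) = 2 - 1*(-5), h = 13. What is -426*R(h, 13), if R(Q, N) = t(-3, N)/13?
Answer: -2982/13 ≈ -229.38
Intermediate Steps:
t(p, J) = 7 (t(p, J) = 2 + 5 = 7)
R(Q, N) = 7/13
-426*R(h, 13) = -426*7/13 = -2982/13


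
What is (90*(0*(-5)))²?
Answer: 0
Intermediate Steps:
(90*(0*(-5)))² = (90*0)² = 0² = 0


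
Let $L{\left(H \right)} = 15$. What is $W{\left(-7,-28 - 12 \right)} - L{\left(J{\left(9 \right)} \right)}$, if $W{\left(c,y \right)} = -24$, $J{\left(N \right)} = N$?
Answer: $-39$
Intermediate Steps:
$W{\left(-7,-28 - 12 \right)} - L{\left(J{\left(9 \right)} \right)} = -24 - 15 = -39$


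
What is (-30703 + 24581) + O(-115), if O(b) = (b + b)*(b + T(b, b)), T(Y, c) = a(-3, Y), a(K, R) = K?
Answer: 21018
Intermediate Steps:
T(Y, c) = -3
O(b) = 2*b*(-3 + b) (O(b) = (b + b)*(b - 3) = (2*b)*(-3 + b) = 2*b*(-3 + b))
(-30703 + 24581) + O(-115) = (-30703 + 24581) + 2*(-115)*(-3 - 115) = -6122 + 2*(-115)*(-118) = -6122 + 27140 = 21018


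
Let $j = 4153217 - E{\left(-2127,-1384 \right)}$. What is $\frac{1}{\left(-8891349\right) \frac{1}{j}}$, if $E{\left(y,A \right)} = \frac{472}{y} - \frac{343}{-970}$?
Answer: $- \frac{8568875510509}{18344542343310} \approx -0.46711$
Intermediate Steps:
$E{\left(y,A \right)} = \frac{343}{970} + \frac{472}{y}$ ($E{\left(y,A \right)} = \frac{472}{y} - - \frac{343}{970} = \frac{472}{y} + \frac{343}{970} = \frac{343}{970} + \frac{472}{y}$)
$j = \frac{8568875510509}{2063190}$ ($j = 4153217 - \left(\frac{343}{970} + \frac{472}{-2127}\right) = 4153217 - \left(\frac{343}{970} + 472 \left(- \frac{1}{2127}\right)\right) = 4153217 - \left(\frac{343}{970} - \frac{472}{2127}\right) = 4153217 - \frac{271721}{2063190} = \frac{8568875510509}{2063190} \approx 4.1532 \cdot 10^{6}$)
$\frac{1}{\left(-8891349\right) \frac{1}{j}} = \frac{1}{\left(-8891349\right) \frac{1}{\frac{8568875510509}{2063190}}} = \frac{1}{\left(-8891349\right) \frac{2063190}{8568875510509}} = \frac{1}{- \frac{18344542343310}{8568875510509}} = - \frac{8568875510509}{18344542343310}$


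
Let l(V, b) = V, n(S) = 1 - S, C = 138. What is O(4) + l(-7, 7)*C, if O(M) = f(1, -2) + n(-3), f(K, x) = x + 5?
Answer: -959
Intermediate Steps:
f(K, x) = 5 + x
O(M) = 7 (O(M) = (5 - 2) + (1 - 1*(-3)) = 3 + (1 + 3) = 3 + 4 = 7)
O(4) + l(-7, 7)*C = 7 - 7*138 = 7 - 966 = -959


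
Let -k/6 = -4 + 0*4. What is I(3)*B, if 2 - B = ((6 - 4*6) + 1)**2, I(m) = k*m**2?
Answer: -61992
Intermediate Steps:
k = 24 (k = -6*(-4 + 0*4) = -6*(-4 + 0) = -6*(-4) = 24)
I(m) = 24*m**2
B = -287 (B = 2 - ((6 - 4*6) + 1)**2 = 2 - ((6 - 24) + 1)**2 = 2 - (-18 + 1)**2 = 2 - 1*(-17)**2 = 2 - 1*289 = 2 - 289 = -287)
I(3)*B = (24*3**2)*(-287) = (24*9)*(-287) = 216*(-287) = -61992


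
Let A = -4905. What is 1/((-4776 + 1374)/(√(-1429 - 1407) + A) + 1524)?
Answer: 6114493829/9322728974070 - 189*I*√709/1553788162345 ≈ 0.00065587 - 3.2389e-9*I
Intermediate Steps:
1/((-4776 + 1374)/(√(-1429 - 1407) + A) + 1524) = 1/((-4776 + 1374)/(√(-1429 - 1407) - 4905) + 1524) = 1/(-3402/(√(-2836) - 4905) + 1524) = 1/(-3402/(2*I*√709 - 4905) + 1524) = 1/(-3402/(-4905 + 2*I*√709) + 1524) = 1/(1524 - 3402/(-4905 + 2*I*√709))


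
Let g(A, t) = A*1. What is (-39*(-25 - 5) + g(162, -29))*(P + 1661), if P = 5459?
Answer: 9483840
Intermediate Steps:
g(A, t) = A
(-39*(-25 - 5) + g(162, -29))*(P + 1661) = (-39*(-25 - 5) + 162)*(5459 + 1661) = (-39*(-30) + 162)*7120 = (1170 + 162)*7120 = 1332*7120 = 9483840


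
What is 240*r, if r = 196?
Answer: 47040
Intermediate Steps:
240*r = 240*196 = 47040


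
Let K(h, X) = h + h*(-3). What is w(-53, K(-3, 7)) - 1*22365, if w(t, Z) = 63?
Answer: -22302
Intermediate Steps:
K(h, X) = -2*h (K(h, X) = h - 3*h = -2*h)
w(-53, K(-3, 7)) - 1*22365 = 63 - 1*22365 = 63 - 22365 = -22302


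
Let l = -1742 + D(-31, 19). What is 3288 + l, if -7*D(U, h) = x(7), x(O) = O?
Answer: 1545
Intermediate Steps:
D(U, h) = -1 (D(U, h) = -⅐*7 = -1)
l = -1743 (l = -1742 - 1 = -1743)
3288 + l = 3288 - 1743 = 1545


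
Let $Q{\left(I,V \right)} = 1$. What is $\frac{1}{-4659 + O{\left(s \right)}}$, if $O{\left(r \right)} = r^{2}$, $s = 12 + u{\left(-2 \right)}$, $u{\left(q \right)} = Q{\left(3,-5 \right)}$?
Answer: $- \frac{1}{4490} \approx -0.00022272$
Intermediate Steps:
$u{\left(q \right)} = 1$
$s = 13$ ($s = 12 + 1 = 13$)
$\frac{1}{-4659 + O{\left(s \right)}} = \frac{1}{-4659 + 13^{2}} = \frac{1}{-4659 + 169} = \frac{1}{-4490} = - \frac{1}{4490}$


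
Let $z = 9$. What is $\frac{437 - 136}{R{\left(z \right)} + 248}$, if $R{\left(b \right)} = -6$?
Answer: $\frac{301}{242} \approx 1.2438$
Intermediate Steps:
$\frac{437 - 136}{R{\left(z \right)} + 248} = \frac{437 - 136}{-6 + 248} = \frac{301}{242}$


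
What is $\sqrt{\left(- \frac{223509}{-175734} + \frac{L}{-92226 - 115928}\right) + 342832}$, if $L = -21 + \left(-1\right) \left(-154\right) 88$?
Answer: $\frac{2 \sqrt{4712537333329300697721}}{234485481} \approx 585.52$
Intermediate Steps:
$L = 13531$ ($L = -21 + 154 \cdot 88 = -21 + 13552 = 13531$)
$\sqrt{\left(- \frac{223509}{-175734} + \frac{L}{-92226 - 115928}\right) + 342832} = \sqrt{\left(- \frac{223509}{-175734} + \frac{13531}{-92226 - 115928}\right) + 342832} = \sqrt{\left(\left(-223509\right) \left(- \frac{1}{175734}\right) + \frac{13531}{-92226 - 115928}\right) + 342832} = \sqrt{\left(\frac{5731}{4506} + \frac{13531}{-208154}\right) + 342832} = \sqrt{\left(\frac{5731}{4506} + 13531 \left(- \frac{1}{208154}\right)\right) + 342832} = \sqrt{\left(\frac{5731}{4506} - \frac{13531}{208154}\right) + 342832} = \sqrt{\frac{282989972}{234485481} + 342832} = \sqrt{\frac{80389409412164}{234485481}} = \frac{2 \sqrt{4712537333329300697721}}{234485481}$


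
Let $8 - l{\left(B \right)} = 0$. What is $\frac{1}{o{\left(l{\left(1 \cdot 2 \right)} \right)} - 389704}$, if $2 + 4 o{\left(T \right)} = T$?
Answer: $- \frac{2}{779405} \approx -2.5661 \cdot 10^{-6}$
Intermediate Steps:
$l{\left(B \right)} = 8$ ($l{\left(B \right)} = 8 - 0 = 8 + 0 = 8$)
$o{\left(T \right)} = - \frac{1}{2} + \frac{T}{4}$
$\frac{1}{o{\left(l{\left(1 \cdot 2 \right)} \right)} - 389704} = \frac{1}{\left(- \frac{1}{2} + \frac{1}{4} \cdot 8\right) - 389704} = \frac{1}{\left(- \frac{1}{2} + 2\right) - 389704} = \frac{1}{\frac{3}{2} - 389704} = \frac{1}{- \frac{779405}{2}} = - \frac{2}{779405}$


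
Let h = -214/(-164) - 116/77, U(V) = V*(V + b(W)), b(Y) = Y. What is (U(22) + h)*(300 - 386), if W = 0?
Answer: -131352229/3157 ≈ -41607.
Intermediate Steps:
U(V) = V² (U(V) = V*(V + 0) = V*V = V²)
h = -1273/6314 (h = -214*(-1/164) - 116*1/77 = 107/82 - 116/77 = -1273/6314 ≈ -0.20162)
(U(22) + h)*(300 - 386) = (22² - 1273/6314)*(300 - 386) = (484 - 1273/6314)*(-86) = (3054703/6314)*(-86) = -131352229/3157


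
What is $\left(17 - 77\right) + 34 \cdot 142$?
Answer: $4768$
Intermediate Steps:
$\left(17 - 77\right) + 34 \cdot 142 = \left(17 - 77\right) + 4828 = -60 + 4828 = 4768$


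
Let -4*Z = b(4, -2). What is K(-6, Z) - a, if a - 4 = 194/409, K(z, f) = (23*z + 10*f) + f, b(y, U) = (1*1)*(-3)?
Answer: -219591/1636 ≈ -134.22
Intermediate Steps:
b(y, U) = -3 (b(y, U) = 1*(-3) = -3)
Z = ¾ (Z = -¼*(-3) = ¾ ≈ 0.75000)
K(z, f) = 11*f + 23*z (K(z, f) = (10*f + 23*z) + f = 11*f + 23*z)
a = 1830/409 (a = 4 + 194/409 = 1830/409 ≈ 4.4743)
K(-6, Z) - a = (11*(¾) + 23*(-6)) - 1*1830/409 = (33/4 - 138) - 1830/409 = -519/4 - 1830/409 = -219591/1636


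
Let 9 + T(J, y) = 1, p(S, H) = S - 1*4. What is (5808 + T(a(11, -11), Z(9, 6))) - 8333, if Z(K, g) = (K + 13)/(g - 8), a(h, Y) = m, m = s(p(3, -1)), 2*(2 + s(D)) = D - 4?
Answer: -2533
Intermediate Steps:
p(S, H) = -4 + S (p(S, H) = S - 4 = -4 + S)
s(D) = -4 + D/2 (s(D) = -2 + (D - 4)/2 = -2 + (-4 + D)/2 = -2 + (-2 + D/2) = -4 + D/2)
m = -9/2 (m = -4 + (-4 + 3)/2 = -4 + (1/2)*(-1) = -4 - 1/2 = -9/2 ≈ -4.5000)
a(h, Y) = -9/2
Z(K, g) = (13 + K)/(-8 + g)
T(J, y) = -8 (T(J, y) = -9 + 1 = -8)
(5808 + T(a(11, -11), Z(9, 6))) - 8333 = (5808 - 8) - 8333 = 5800 - 8333 = -2533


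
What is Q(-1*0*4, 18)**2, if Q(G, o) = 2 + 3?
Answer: 25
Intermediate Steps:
Q(G, o) = 5
Q(-1*0*4, 18)**2 = 5**2 = 25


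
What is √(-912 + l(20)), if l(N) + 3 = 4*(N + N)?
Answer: I*√755 ≈ 27.477*I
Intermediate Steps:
l(N) = -3 + 8*N (l(N) = -3 + 4*(N + N) = -3 + 4*(2*N) = -3 + 8*N)
√(-912 + l(20)) = √(-912 + (-3 + 8*20)) = √(-912 + (-3 + 160)) = √(-912 + 157) = √(-755) = I*√755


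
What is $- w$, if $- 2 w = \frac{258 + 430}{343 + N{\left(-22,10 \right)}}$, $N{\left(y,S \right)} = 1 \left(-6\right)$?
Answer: $\frac{344}{337} \approx 1.0208$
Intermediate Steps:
$N{\left(y,S \right)} = -6$
$w = - \frac{344}{337}$ ($w = - \frac{\left(258 + 430\right) \frac{1}{343 - 6}}{2} = - \frac{688 \cdot \frac{1}{337}}{2} = \left(- \frac{1}{2}\right) \frac{688}{337} = - \frac{344}{337} \approx -1.0208$)
$- w = \left(-1\right) \left(- \frac{344}{337}\right) = \frac{344}{337}$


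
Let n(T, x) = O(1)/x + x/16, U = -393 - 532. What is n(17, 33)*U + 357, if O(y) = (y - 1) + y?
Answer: -833629/528 ≈ -1578.8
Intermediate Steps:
U = -925
O(y) = -1 + 2*y (O(y) = (-1 + y) + y = -1 + 2*y)
n(T, x) = 1/x + x/16 (n(T, x) = (-1 + 2*1)/x + x/16 = (-1 + 2)/x + x*(1/16) = 1/x + x/16)
n(17, 33)*U + 357 = (1/33 + (1/16)*33)*(-925) + 357 = (1/33 + 33/16)*(-925) + 357 = (1105/528)*(-925) + 357 = -1022125/528 + 357 = -833629/528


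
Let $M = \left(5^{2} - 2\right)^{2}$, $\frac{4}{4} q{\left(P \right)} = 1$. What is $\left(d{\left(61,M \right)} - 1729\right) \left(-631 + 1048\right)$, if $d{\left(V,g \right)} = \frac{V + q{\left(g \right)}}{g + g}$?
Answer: $- \frac{381392370}{529} \approx -7.2097 \cdot 10^{5}$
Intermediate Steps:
$q{\left(P \right)} = 1$
$M = 529$ ($M = \left(25 - 2\right)^{2} = 23^{2} = 529$)
$d{\left(V,g \right)} = \frac{1 + V}{2 g}$ ($d{\left(V,g \right)} = \frac{V + 1}{g + g} = \frac{1 + V}{2 g}$)
$\left(d{\left(61,M \right)} - 1729\right) \left(-631 + 1048\right) = \left(\frac{1 + 61}{2 \cdot 529} - 1729\right) \left(-631 + 1048\right) = \left(\frac{1}{2} \cdot \frac{1}{529} \cdot 62 - 1729\right) 417 = \left(\frac{31}{529} - 1729\right) 417 = \left(- \frac{914610}{529}\right) 417 = - \frac{381392370}{529}$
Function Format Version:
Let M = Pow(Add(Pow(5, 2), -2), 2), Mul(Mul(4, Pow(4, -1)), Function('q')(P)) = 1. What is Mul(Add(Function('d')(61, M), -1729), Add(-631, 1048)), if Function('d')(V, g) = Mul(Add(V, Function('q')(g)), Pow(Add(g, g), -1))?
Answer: Rational(-381392370, 529) ≈ -7.2097e+5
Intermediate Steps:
Function('q')(P) = 1
M = 529 (M = Pow(Add(25, -2), 2) = Pow(23, 2) = 529)
Function('d')(V, g) = Mul(Rational(1, 2), Pow(g, -1), Add(1, V)) (Function('d')(V, g) = Mul(Add(V, 1), Pow(Add(g, g), -1)) = Mul(Add(1, V), Pow(Mul(2, g), -1)) = Mul(Add(1, V), Mul(Rational(1, 2), Pow(g, -1))) = Mul(Rational(1, 2), Pow(g, -1), Add(1, V)))
Mul(Add(Function('d')(61, M), -1729), Add(-631, 1048)) = Mul(Add(Mul(Rational(1, 2), Pow(529, -1), Add(1, 61)), -1729), Add(-631, 1048)) = Mul(Add(Mul(Rational(1, 2), Rational(1, 529), 62), -1729), 417) = Mul(Add(Rational(31, 529), -1729), 417) = Mul(Rational(-914610, 529), 417) = Rational(-381392370, 529)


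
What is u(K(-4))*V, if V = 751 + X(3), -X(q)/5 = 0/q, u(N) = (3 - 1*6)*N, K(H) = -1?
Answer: 2253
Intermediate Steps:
u(N) = -3*N (u(N) = (3 - 6)*N = -3*N)
X(q) = 0 (X(q) = -0/q = -5*0 = 0)
V = 751 (V = 751 + 0 = 751)
u(K(-4))*V = -3*(-1)*751 = 3*751 = 2253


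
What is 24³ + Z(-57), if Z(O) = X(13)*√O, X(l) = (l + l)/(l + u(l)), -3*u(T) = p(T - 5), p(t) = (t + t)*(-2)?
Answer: 13824 + 78*I*√57/71 ≈ 13824.0 + 8.2942*I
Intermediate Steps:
p(t) = -4*t (p(t) = (2*t)*(-2) = -4*t)
u(T) = -20/3 + 4*T/3 (u(T) = -(-4)*(T - 5)/3 = -(-4)*(-5 + T)/3 = -(20 - 4*T)/3 = -20/3 + 4*T/3)
X(l) = 2*l/(-20/3 + 7*l/3) (X(l) = (l + l)/(l + (-20/3 + 4*l/3)) = (2*l)/(-20/3 + 7*l/3) = 2*l/(-20/3 + 7*l/3))
Z(O) = 78*√O/71 (Z(O) = (6*13/(-20 + 7*13))*√O = (6*13/(-20 + 91))*√O = (6*13/71)*√O = (6*13*(1/71))*√O = 78*√O/71)
24³ + Z(-57) = 24³ + 78*√(-57)/71 = 13824 + 78*(I*√57)/71 = 13824 + 78*I*√57/71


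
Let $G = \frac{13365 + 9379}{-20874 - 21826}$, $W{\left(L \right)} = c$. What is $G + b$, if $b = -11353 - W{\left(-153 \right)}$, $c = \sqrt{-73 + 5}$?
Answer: $- \frac{121198961}{10675} - 2 i \sqrt{17} \approx -11354.0 - 8.2462 i$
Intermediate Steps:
$c = 2 i \sqrt{17}$ ($c = \sqrt{-68} = 2 i \sqrt{17} \approx 8.2462 i$)
$W{\left(L \right)} = 2 i \sqrt{17}$
$G = - \frac{5686}{10675}$ ($G = \frac{22744}{-42700} = 22744 \left(- \frac{1}{42700}\right) = - \frac{5686}{10675} \approx -0.53265$)
$b = -11353 - 2 i \sqrt{17} \approx -11353.0 - 8.2462 i$
$G + b = - \frac{5686}{10675} - \left(11353 + 2 i \sqrt{17}\right) = - \frac{121198961}{10675} - 2 i \sqrt{17}$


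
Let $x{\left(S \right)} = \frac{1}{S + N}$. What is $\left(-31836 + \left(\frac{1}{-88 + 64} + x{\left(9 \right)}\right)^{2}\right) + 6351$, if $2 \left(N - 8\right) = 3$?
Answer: $- \frac{20096043719}{788544} \approx -25485.0$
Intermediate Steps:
$N = \frac{19}{2}$ ($N = 8 + \frac{1}{2} \cdot 3 = 8 + \frac{3}{2} = \frac{19}{2} \approx 9.5$)
$x{\left(S \right)} = \frac{1}{\frac{19}{2} + S}$ ($x{\left(S \right)} = \frac{1}{S + \frac{19}{2}} = \frac{1}{\frac{19}{2} + S}$)
$\left(-31836 + \left(\frac{1}{-88 + 64} + x{\left(9 \right)}\right)^{2}\right) + 6351 = \left(-31836 + \left(\frac{1}{-88 + 64} + \frac{2}{19 + 2 \cdot 9}\right)^{2}\right) + 6351 = \left(-31836 + \left(\frac{1}{-24} + \frac{2}{19 + 18}\right)^{2}\right) + 6351 = \left(-31836 + \left(- \frac{1}{24} + \frac{2}{37}\right)^{2}\right) + 6351 = \left(-31836 + \left(\frac{11}{888}\right)^{2}\right) + 6351 = \left(-31836 + \frac{121}{788544}\right) + 6351 = - \frac{25104086663}{788544} + 6351 = - \frac{20096043719}{788544}$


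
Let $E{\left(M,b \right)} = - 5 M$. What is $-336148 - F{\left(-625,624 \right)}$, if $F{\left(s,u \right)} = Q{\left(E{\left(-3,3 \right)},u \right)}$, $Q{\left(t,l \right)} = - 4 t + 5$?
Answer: $-336093$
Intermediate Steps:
$Q{\left(t,l \right)} = 5 - 4 t$
$F{\left(s,u \right)} = -55$ ($F{\left(s,u \right)} = 5 - 4 \left(\left(-5\right) \left(-3\right)\right) = 5 - 60 = -55$)
$-336148 - F{\left(-625,624 \right)} = -336148 - -55 = -336148 + 55 = -336093$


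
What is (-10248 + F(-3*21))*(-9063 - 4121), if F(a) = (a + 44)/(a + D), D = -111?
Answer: 11754412736/87 ≈ 1.3511e+8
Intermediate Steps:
F(a) = (44 + a)/(-111 + a) (F(a) = (a + 44)/(a - 111) = (44 + a)/(-111 + a))
(-10248 + F(-3*21))*(-9063 - 4121) = (-10248 + (44 - 3*21)/(-111 - 3*21))*(-9063 - 4121) = (-10248 + (44 - 63)/(-111 - 63))*(-13184) = (-10248 - 19/(-174))*(-13184) = (-10248 - 1/174*(-19))*(-13184) = (-10248 + 19/174)*(-13184) = -1783133/174*(-13184) = 11754412736/87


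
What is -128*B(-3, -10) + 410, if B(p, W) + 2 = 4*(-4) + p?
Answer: 3098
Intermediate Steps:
B(p, W) = -18 + p (B(p, W) = -2 + (4*(-4) + p) = -2 + (-16 + p) = -18 + p)
-128*B(-3, -10) + 410 = -128*(-18 - 3) + 410 = -128*(-21) + 410 = 2688 + 410 = 3098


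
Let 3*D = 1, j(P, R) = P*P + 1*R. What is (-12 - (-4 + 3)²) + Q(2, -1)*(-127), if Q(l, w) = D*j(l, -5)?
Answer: 88/3 ≈ 29.333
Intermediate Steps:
j(P, R) = R + P² (j(P, R) = P² + R = R + P²)
D = ⅓ (D = (⅓)*1 = ⅓ ≈ 0.33333)
Q(l, w) = -5/3 + l²/3 (Q(l, w) = (-5 + l²)/3 = -5/3 + l²/3)
(-12 - (-4 + 3)²) + Q(2, -1)*(-127) = (-12 - (-4 + 3)²) + (-5/3 + (⅓)*2²)*(-127) = (-12 - 1*(-1)²) + (-5/3 + (⅓)*4)*(-127) = (-12 - 1*1) + (-5/3 + 4/3)*(-127) = (-12 - 1) - ⅓*(-127) = -13 + 127/3 = 88/3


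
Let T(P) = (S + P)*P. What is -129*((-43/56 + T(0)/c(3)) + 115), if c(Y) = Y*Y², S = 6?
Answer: -825213/56 ≈ -14736.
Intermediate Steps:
c(Y) = Y³
T(P) = P*(6 + P) (T(P) = (6 + P)*P = P*(6 + P))
-129*((-43/56 + T(0)/c(3)) + 115) = -129*((-43/56 + (0*(6 + 0))/(3³)) + 115) = -129*((-43*1/56 + (0*6)/27) + 115) = -129*((-43/56 + 0*(1/27)) + 115) = -129*((-43/56 + 0) + 115) = -129*(-43/56 + 115) = -129*6397/56 = -825213/56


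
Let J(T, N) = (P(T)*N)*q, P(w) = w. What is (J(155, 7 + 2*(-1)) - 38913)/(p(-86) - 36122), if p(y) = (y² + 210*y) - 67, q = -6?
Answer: 43563/46853 ≈ 0.92978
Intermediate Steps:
J(T, N) = -6*N*T (J(T, N) = (T*N)*(-6) = (N*T)*(-6) = -6*N*T)
p(y) = -67 + y² + 210*y
(J(155, 7 + 2*(-1)) - 38913)/(p(-86) - 36122) = (-6*(7 + 2*(-1))*155 - 38913)/((-67 + (-86)² + 210*(-86)) - 36122) = (-6*(7 - 2)*155 - 38913)/((-67 + 7396 - 18060) - 36122) = (-6*5*155 - 38913)/(-10731 - 36122) = (-4650 - 38913)/(-46853) = -43563*(-1/46853) = 43563/46853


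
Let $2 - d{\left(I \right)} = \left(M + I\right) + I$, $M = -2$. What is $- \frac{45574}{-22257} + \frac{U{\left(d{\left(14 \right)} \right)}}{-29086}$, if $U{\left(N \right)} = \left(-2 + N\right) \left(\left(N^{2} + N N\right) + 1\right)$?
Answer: $\frac{996392855}{323683551} \approx 3.0783$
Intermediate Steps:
$d{\left(I \right)} = 4 - 2 I$ ($d{\left(I \right)} = 2 - \left(\left(-2 + I\right) + I\right) = 2 - \left(-2 + 2 I\right) = 4 - 2 I$)
$U{\left(N \right)} = \left(1 + 2 N^{2}\right) \left(-2 + N\right)$ ($U{\left(N \right)} = \left(-2 + N\right) \left(\left(N^{2} + N^{2}\right) + 1\right) = \left(-2 + N\right) \left(2 N^{2} + 1\right) = \left(-2 + N\right) \left(1 + 2 N^{2}\right) = \left(1 + 2 N^{2}\right) \left(-2 + N\right)$)
$- \frac{45574}{-22257} + \frac{U{\left(d{\left(14 \right)} \right)}}{-29086} = - \frac{45574}{-22257} + \frac{-2 + \left(4 - 28\right) - 4 \left(4 - 28\right)^{2} + 2 \left(4 - 28\right)^{3}}{-29086} = \left(-45574\right) \left(- \frac{1}{22257}\right) + \left(-2 + \left(4 - 28\right) - 4 \left(4 - 28\right)^{2} + 2 \left(4 - 28\right)^{3}\right) \left(- \frac{1}{29086}\right) = \frac{45574}{22257} + \left(-2 - 24 - 4 \left(-24\right)^{2} + 2 \left(-24\right)^{3}\right) \left(- \frac{1}{29086}\right) = \frac{45574}{22257} + \left(-2 - 24 - 2304 + 2 \left(-13824\right)\right) \left(- \frac{1}{29086}\right) = \frac{45574}{22257} + \left(-2 - 24 - 2304 - 27648\right) \left(- \frac{1}{29086}\right) = \frac{45574}{22257} - - \frac{14989}{14543} = \frac{45574}{22257} + \frac{14989}{14543} = \frac{996392855}{323683551}$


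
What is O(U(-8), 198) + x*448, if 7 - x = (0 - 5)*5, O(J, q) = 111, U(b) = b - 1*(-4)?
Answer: 14447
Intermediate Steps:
U(b) = 4 + b (U(b) = b + 4 = 4 + b)
x = 32 (x = 7 - (0 - 5)*5 = 7 - (-5)*5 = 7 - 1*(-25) = 7 + 25 = 32)
O(U(-8), 198) + x*448 = 111 + 32*448 = 111 + 14336 = 14447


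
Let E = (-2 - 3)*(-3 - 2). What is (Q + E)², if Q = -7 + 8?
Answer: 676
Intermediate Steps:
E = 25 (E = -5*(-5) = 25)
Q = 1
(Q + E)² = (1 + 25)² = 26² = 676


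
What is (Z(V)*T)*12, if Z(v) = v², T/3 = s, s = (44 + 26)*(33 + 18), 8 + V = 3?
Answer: 3213000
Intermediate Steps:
V = -5 (V = -8 + 3 = -5)
s = 3570 (s = 70*51 = 3570)
T = 10710 (T = 3*3570 = 10710)
(Z(V)*T)*12 = ((-5)²*10710)*12 = (25*10710)*12 = 267750*12 = 3213000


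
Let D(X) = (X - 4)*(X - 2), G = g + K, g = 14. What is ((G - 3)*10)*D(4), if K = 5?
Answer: 0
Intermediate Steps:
G = 19 (G = 14 + 5 = 19)
D(X) = (-4 + X)*(-2 + X)
((G - 3)*10)*D(4) = ((19 - 3)*10)*(8 + 4**2 - 6*4) = (16*10)*(8 + 16 - 24) = 160*0 = 0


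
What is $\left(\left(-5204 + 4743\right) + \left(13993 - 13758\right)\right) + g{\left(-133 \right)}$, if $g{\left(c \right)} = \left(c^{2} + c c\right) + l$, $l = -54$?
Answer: $35098$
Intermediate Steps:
$g{\left(c \right)} = -54 + 2 c^{2}$ ($g{\left(c \right)} = \left(c^{2} + c c\right) - 54 = \left(c^{2} + c^{2}\right) - 54 = 2 c^{2} - 54 = -54 + 2 c^{2}$)
$\left(\left(-5204 + 4743\right) + \left(13993 - 13758\right)\right) + g{\left(-133 \right)} = \left(\left(-5204 + 4743\right) + \left(13993 - 13758\right)\right) - \left(54 - 2 \left(-133\right)^{2}\right) = \left(-461 + 235\right) + \left(-54 + 2 \cdot 17689\right) = -226 + \left(-54 + 35378\right) = -226 + 35324 = 35098$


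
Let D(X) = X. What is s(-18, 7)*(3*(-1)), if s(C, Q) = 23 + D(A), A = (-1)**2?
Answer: -72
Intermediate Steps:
A = 1
s(C, Q) = 24 (s(C, Q) = 23 + 1 = 24)
s(-18, 7)*(3*(-1)) = 24*(3*(-1)) = 24*(-3) = -72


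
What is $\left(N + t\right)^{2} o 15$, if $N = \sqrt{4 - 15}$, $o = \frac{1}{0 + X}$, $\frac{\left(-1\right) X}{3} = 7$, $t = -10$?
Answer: $- \frac{445}{7} + \frac{100 i \sqrt{11}}{7} \approx -63.571 + 47.38 i$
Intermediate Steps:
$X = -21$ ($X = \left(-3\right) 7 = -21$)
$o = - \frac{1}{21}$ ($o = \frac{1}{0 - 21} = \frac{1}{-21} = - \frac{1}{21} \approx -0.047619$)
$N = i \sqrt{11}$ ($N = \sqrt{-11} = i \sqrt{11} \approx 3.3166 i$)
$\left(N + t\right)^{2} o 15 = \left(i \sqrt{11} - 10\right)^{2} \left(\left(- \frac{1}{21}\right) 15\right) = \left(-10 + i \sqrt{11}\right)^{2} \left(- \frac{5}{7}\right) = - \frac{5 \left(-10 + i \sqrt{11}\right)^{2}}{7}$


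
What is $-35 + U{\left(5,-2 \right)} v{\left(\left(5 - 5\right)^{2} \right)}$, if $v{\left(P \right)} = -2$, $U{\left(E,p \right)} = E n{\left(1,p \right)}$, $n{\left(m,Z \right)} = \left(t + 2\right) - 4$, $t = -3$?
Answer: $15$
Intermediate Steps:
$n{\left(m,Z \right)} = -5$ ($n{\left(m,Z \right)} = \left(-3 + 2\right) - 4 = -1 - 4 = -5$)
$U{\left(E,p \right)} = - 5 E$ ($U{\left(E,p \right)} = E \left(-5\right) = - 5 E$)
$-35 + U{\left(5,-2 \right)} v{\left(\left(5 - 5\right)^{2} \right)} = -35 + \left(-5\right) 5 \left(-2\right) = -35 - -50 = -35 + 50 = 15$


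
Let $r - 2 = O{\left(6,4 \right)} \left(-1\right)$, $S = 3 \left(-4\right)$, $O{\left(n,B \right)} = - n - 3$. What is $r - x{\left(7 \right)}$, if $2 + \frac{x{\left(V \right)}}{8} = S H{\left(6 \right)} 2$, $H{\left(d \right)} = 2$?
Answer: $411$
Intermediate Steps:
$O{\left(n,B \right)} = -3 - n$
$S = -12$
$r = 11$ ($r = 2 + \left(-3 - 6\right) \left(-1\right) = 2 - -9 = 2 + 9 = 11$)
$x{\left(V \right)} = -400$ ($x{\left(V \right)} = -16 + 8 \left(-12\right) 2 \cdot 2 = -16 + 8 \left(\left(-24\right) 2\right) = -16 + 8 \left(-48\right) = -16 - 384 = -400$)
$r - x{\left(7 \right)} = 11 - -400 = 11 + 400 = 411$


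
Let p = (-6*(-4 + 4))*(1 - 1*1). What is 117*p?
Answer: 0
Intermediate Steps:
p = 0 (p = (-6*0)*(1 - 1) = 0*0 = 0)
117*p = 117*0 = 0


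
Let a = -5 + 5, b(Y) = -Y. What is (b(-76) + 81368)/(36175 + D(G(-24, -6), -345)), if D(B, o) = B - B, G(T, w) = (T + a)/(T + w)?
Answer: 81444/36175 ≈ 2.2514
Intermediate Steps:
a = 0
G(T, w) = T/(T + w) (G(T, w) = (T + 0)/(T + w) = T/(T + w))
D(B, o) = 0
(b(-76) + 81368)/(36175 + D(G(-24, -6), -345)) = (-1*(-76) + 81368)/(36175 + 0) = (76 + 81368)/36175 = 81444*(1/36175) = 81444/36175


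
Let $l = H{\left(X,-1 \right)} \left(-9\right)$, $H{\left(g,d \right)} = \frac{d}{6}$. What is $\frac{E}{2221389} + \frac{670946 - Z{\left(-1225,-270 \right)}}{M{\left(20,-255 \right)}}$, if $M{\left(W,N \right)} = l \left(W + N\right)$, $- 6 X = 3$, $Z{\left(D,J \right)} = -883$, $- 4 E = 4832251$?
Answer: $- \frac{3980851713601}{2088105660} \approx -1906.4$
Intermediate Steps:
$E = - \frac{4832251}{4}$ ($E = \left(- \frac{1}{4}\right) 4832251 = - \frac{4832251}{4} \approx -1.2081 \cdot 10^{6}$)
$X = - \frac{1}{2}$ ($X = \left(- \frac{1}{6}\right) 3 = - \frac{1}{2} \approx -0.5$)
$H{\left(g,d \right)} = \frac{d}{6}$ ($H{\left(g,d \right)} = d \frac{1}{6} = \frac{d}{6}$)
$l = \frac{3}{2}$ ($l = \frac{1}{6} \left(-1\right) \left(-9\right) = \left(- \frac{1}{6}\right) \left(-9\right) = \frac{3}{2} \approx 1.5$)
$M{\left(W,N \right)} = \frac{3 N}{2} + \frac{3 W}{2}$ ($M{\left(W,N \right)} = \frac{3 \left(W + N\right)}{2} = \frac{3 \left(N + W\right)}{2} = \frac{3 N}{2} + \frac{3 W}{2}$)
$\frac{E}{2221389} + \frac{670946 - Z{\left(-1225,-270 \right)}}{M{\left(20,-255 \right)}} = - \frac{4832251}{4 \cdot 2221389} + \frac{670946 - -883}{\frac{3}{2} \left(-255\right) + \frac{3}{2} \cdot 20} = \left(- \frac{4832251}{4}\right) \frac{1}{2221389} + \frac{670946 + 883}{- \frac{765}{2} + 30} = - \frac{4832251}{8885556} + \frac{671829}{- \frac{705}{2}} = - \frac{4832251}{8885556} + 671829 \left(- \frac{2}{705}\right) = - \frac{4832251}{8885556} - \frac{447886}{235} = - \frac{3980851713601}{2088105660}$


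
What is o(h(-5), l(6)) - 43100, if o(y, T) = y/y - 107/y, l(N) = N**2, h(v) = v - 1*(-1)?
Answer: -172289/4 ≈ -43072.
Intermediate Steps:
h(v) = 1 + v (h(v) = v + 1 = 1 + v)
o(y, T) = 1 - 107/y
o(h(-5), l(6)) - 43100 = (-107 + (1 - 5))/(1 - 5) - 43100 = (-107 - 4)/(-4) - 43100 = -1/4*(-111) - 43100 = 111/4 - 43100 = -172289/4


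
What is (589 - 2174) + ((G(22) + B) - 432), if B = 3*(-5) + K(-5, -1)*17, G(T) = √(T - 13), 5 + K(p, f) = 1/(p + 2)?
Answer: -6359/3 ≈ -2119.7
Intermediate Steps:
K(p, f) = -5 + 1/(2 + p) (K(p, f) = -5 + 1/(p + 2) = -5 + 1/(2 + p))
G(T) = √(-13 + T)
B = -317/3 (B = 3*(-5) + ((-9 - 5*(-5))/(2 - 5))*17 = -15 + ((-9 + 25)/(-3))*17 = -15 - ⅓*16*17 = -15 - 16/3*17 = -15 - 272/3 = -317/3 ≈ -105.67)
(589 - 2174) + ((G(22) + B) - 432) = (589 - 2174) + ((√(-13 + 22) - 317/3) - 432) = -1585 + ((√9 - 317/3) - 432) = -1585 + ((3 - 317/3) - 432) = -1585 + (-308/3 - 432) = -1585 - 1604/3 = -6359/3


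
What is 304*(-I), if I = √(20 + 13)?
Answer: -304*√33 ≈ -1746.3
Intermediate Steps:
I = √33 ≈ 5.7446
304*(-I) = 304*(-√33) = -304*√33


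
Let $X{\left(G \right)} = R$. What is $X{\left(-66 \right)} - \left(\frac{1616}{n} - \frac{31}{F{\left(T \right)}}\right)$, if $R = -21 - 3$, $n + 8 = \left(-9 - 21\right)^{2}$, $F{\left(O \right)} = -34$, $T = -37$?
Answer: $- \frac{202617}{7582} \approx -26.723$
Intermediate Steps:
$n = 892$ ($n = -8 + \left(-9 - 21\right)^{2} = -8 + \left(-30\right)^{2} = -8 + 900 = 892$)
$R = -24$ ($R = -21 - 3 = -24$)
$X{\left(G \right)} = -24$
$X{\left(-66 \right)} - \left(\frac{1616}{n} - \frac{31}{F{\left(T \right)}}\right) = -24 - \left(\frac{1616}{892} - \frac{31}{-34}\right) = -24 - \left(1616 \cdot \frac{1}{892} - - \frac{31}{34}\right) = -24 - \left(\frac{404}{223} + \frac{31}{34}\right) = -24 - \frac{20649}{7582} = - \frac{202617}{7582}$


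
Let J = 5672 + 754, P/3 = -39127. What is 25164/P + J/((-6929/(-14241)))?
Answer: 3580557962130/271110983 ≈ 13207.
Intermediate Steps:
P = -117381 (P = 3*(-39127) = -117381)
J = 6426
25164/P + J/((-6929/(-14241))) = 25164/(-117381) + 6426/((-6929/(-14241))) = 25164*(-1/117381) + 6426/((-6929*(-1/14241))) = -8388/39127 + 6426/(6929/14241) = -8388/39127 + 6426*(14241/6929) = -8388/39127 + 91512666/6929 = 3580557962130/271110983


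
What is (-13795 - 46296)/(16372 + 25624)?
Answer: -60091/41996 ≈ -1.4309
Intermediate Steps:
(-13795 - 46296)/(16372 + 25624) = -60091/41996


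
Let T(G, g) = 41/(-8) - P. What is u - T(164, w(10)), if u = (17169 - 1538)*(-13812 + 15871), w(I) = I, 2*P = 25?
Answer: 257473973/8 ≈ 3.2184e+7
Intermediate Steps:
P = 25/2 (P = (½)*25 = 25/2 ≈ 12.500)
T(G, g) = -141/8 (T(G, g) = 41/(-8) - 1*25/2 = 41*(-⅛) - 25/2 = -41/8 - 25/2 = -141/8)
u = 32184229 (u = 15631*2059 = 32184229)
u - T(164, w(10)) = 32184229 - 1*(-141/8) = 32184229 + 141/8 = 257473973/8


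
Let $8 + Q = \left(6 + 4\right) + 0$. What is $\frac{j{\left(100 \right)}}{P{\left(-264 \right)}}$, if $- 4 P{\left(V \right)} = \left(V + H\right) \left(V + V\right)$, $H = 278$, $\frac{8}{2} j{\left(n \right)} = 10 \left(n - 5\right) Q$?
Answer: $\frac{475}{1848} \approx 0.25703$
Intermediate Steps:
$Q = 2$ ($Q = -8 + \left(\left(6 + 4\right) + 0\right) = -8 + \left(10 + 0\right) = -8 + 10 = 2$)
$j{\left(n \right)} = -25 + 5 n$ ($j{\left(n \right)} = \frac{10 \left(n - 5\right) 2}{4} = \frac{10 \left(-5 + n\right) 2}{4} = \frac{\left(-50 + 10 n\right) 2}{4} = \frac{-100 + 20 n}{4} = -25 + 5 n$)
$P{\left(V \right)} = - \frac{V \left(278 + V\right)}{2}$ ($P{\left(V \right)} = - \frac{\left(V + 278\right) \left(V + V\right)}{4} = - \frac{\left(278 + V\right) 2 V}{4} = - \frac{2 V \left(278 + V\right)}{4} = - \frac{V \left(278 + V\right)}{2}$)
$\frac{j{\left(100 \right)}}{P{\left(-264 \right)}} = \frac{-25 + 5 \cdot 100}{\left(- \frac{1}{2}\right) \left(-264\right) \left(278 - 264\right)} = \frac{-25 + 500}{\left(- \frac{1}{2}\right) \left(-264\right) 14} = \frac{475}{1848}$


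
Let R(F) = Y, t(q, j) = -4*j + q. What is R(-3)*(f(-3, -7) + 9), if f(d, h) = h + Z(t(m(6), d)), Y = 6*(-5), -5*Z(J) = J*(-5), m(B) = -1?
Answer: -390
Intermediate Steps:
t(q, j) = q - 4*j
Z(J) = J (Z(J) = -J*(-5)/5 = -(-1)*J = J)
Y = -30
R(F) = -30
f(d, h) = -1 + h - 4*d (f(d, h) = h + (-1 - 4*d) = -1 + h - 4*d)
R(-3)*(f(-3, -7) + 9) = -30*((-1 - 7 - 4*(-3)) + 9) = -30*((-1 - 7 + 12) + 9) = -30*(4 + 9) = -30*13 = -390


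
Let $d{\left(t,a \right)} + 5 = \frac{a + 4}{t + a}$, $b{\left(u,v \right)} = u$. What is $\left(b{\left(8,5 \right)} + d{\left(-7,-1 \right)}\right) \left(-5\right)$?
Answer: $- \frac{105}{8} \approx -13.125$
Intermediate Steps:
$d{\left(t,a \right)} = -5 + \frac{4 + a}{a + t}$ ($d{\left(t,a \right)} = -5 + \frac{a + 4}{t + a} = -5 + \frac{4 + a}{a + t}$)
$\left(b{\left(8,5 \right)} + d{\left(-7,-1 \right)}\right) \left(-5\right) = \left(8 + \frac{4 - -35 - -4}{-1 - 7}\right) \left(-5\right) = \left(8 + \frac{4 + 35 + 4}{-8}\right) \left(-5\right) = \left(8 - \frac{43}{8}\right) \left(-5\right) = \frac{21}{8} \left(-5\right) = - \frac{105}{8}$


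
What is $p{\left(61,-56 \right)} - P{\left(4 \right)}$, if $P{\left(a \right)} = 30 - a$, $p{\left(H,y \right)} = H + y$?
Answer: $-21$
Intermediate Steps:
$p{\left(61,-56 \right)} - P{\left(4 \right)} = \left(61 - 56\right) - \left(30 - 4\right) = 5 - \left(30 - 4\right) = 5 - 26 = -21$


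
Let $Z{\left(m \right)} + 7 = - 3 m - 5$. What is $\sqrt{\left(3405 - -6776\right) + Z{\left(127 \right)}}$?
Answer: $2 \sqrt{2447} \approx 98.934$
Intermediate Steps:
$Z{\left(m \right)} = -12 - 3 m$ ($Z{\left(m \right)} = -7 - \left(5 + 3 m\right) = -12 - 3 m$)
$\sqrt{\left(3405 - -6776\right) + Z{\left(127 \right)}} = \sqrt{\left(3405 - -6776\right) - 393} = \sqrt{\left(3405 + 6776\right) - 393} = \sqrt{10181 - 393} = \sqrt{9788} = 2 \sqrt{2447}$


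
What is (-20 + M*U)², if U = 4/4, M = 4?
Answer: 256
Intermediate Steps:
U = 1 (U = 4*(¼) = 1)
(-20 + M*U)² = (-20 + 4*1)² = (-20 + 4)² = (-16)² = 256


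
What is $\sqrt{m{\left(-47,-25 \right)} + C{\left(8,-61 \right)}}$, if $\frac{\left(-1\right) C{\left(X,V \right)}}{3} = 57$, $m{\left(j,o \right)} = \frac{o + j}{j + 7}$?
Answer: $\frac{3 i \sqrt{470}}{5} \approx 13.008 i$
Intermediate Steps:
$m{\left(j,o \right)} = \frac{j + o}{7 + j}$
$C{\left(X,V \right)} = -171$ ($C{\left(X,V \right)} = \left(-3\right) 57 = -171$)
$\sqrt{m{\left(-47,-25 \right)} + C{\left(8,-61 \right)}} = \sqrt{\frac{-47 - 25}{7 - 47} - 171} = \sqrt{\frac{1}{-40} \left(-72\right) - 171} = \sqrt{\left(- \frac{1}{40}\right) \left(-72\right) - 171} = \sqrt{\frac{9}{5} - 171} = \sqrt{- \frac{846}{5}} = \frac{3 i \sqrt{470}}{5}$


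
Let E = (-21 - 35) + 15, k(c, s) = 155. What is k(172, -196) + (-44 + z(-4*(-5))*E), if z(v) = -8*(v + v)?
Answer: 13231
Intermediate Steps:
z(v) = -16*v
E = -41 (E = -56 + 15 = -41)
k(172, -196) + (-44 + z(-4*(-5))*E) = 155 + (-44 - (-64)*(-5)*(-41)) = 155 + (-44 - 16*20*(-41)) = 155 + (-44 - 320*(-41)) = 155 + (-44 + 13120) = 155 + 13076 = 13231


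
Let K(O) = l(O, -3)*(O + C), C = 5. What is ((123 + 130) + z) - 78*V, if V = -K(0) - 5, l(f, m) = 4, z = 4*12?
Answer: 2251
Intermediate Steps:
z = 48
K(O) = 20 + 4*O (K(O) = 4*(O + 5) = 4*(5 + O) = 20 + 4*O)
V = -25 (V = -(20 + 4*0) - 5 = -(20 + 0) - 5 = -1*20 - 5 = -20 - 5 = -25)
((123 + 130) + z) - 78*V = ((123 + 130) + 48) - 78*(-25) = (253 + 48) + 1950 = 301 + 1950 = 2251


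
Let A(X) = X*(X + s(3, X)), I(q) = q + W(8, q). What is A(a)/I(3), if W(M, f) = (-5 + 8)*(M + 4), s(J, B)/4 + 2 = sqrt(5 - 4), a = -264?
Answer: 23584/13 ≈ 1814.2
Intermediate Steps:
s(J, B) = -4 (s(J, B) = -8 + 4*sqrt(5 - 4) = -8 + 4*sqrt(1) = -8 + 4*1 = -8 + 4 = -4)
W(M, f) = 12 + 3*M (W(M, f) = 3*(4 + M) = 12 + 3*M)
I(q) = 36 + q (I(q) = q + (12 + 3*8) = q + (12 + 24) = q + 36 = 36 + q)
A(X) = X*(-4 + X) (A(X) = X*(X - 4) = X*(-4 + X))
A(a)/I(3) = (-264*(-4 - 264))/(36 + 3) = -264*(-268)/39 = 70752*(1/39) = 23584/13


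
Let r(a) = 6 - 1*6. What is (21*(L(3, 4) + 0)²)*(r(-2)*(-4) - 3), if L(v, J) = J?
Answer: -1008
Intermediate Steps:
r(a) = 0 (r(a) = 6 - 6 = 0)
(21*(L(3, 4) + 0)²)*(r(-2)*(-4) - 3) = (21*(4 + 0)²)*(0*(-4) - 3) = (21*4²)*(0 - 3) = (21*16)*(-3) = 336*(-3) = -1008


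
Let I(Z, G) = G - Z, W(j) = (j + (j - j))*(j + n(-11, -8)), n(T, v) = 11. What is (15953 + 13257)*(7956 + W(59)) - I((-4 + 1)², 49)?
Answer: 353032020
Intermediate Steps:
W(j) = j*(11 + j) (W(j) = (j + (j - j))*(j + 11) = (j + 0)*(11 + j) = j*(11 + j))
(15953 + 13257)*(7956 + W(59)) - I((-4 + 1)², 49) = (15953 + 13257)*(7956 + 59*(11 + 59)) - (49 - (-4 + 1)²) = 29210*(7956 + 59*70) - (49 - 1*(-3)²) = 29210*(7956 + 4130) - (49 - 1*9) = 29210*12086 - (49 - 9) = 353032060 - 1*40 = 353032060 - 40 = 353032020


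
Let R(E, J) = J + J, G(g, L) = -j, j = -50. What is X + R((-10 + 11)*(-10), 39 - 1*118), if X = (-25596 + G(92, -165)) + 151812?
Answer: 126108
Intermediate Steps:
G(g, L) = 50 (G(g, L) = -1*(-50) = 50)
R(E, J) = 2*J
X = 126266 (X = (-25596 + 50) + 151812 = -25546 + 151812 = 126266)
X + R((-10 + 11)*(-10), 39 - 1*118) = 126266 + 2*(39 - 1*118) = 126266 + 2*(39 - 118) = 126266 + 2*(-79) = 126266 - 158 = 126108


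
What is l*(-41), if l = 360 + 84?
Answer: -18204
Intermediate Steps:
l = 444
l*(-41) = 444*(-41) = -18204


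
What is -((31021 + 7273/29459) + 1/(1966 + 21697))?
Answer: -21624548812115/697088317 ≈ -31021.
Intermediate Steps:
-((31021 + 7273/29459) + 1/(1966 + 21697)) = -((31021 + 7273*(1/29459)) + 1/23663) = -((31021 + 7273/29459) + 1/23663) = -(913854912/29459 + 1/23663) = -1*21624548812115/697088317 = -21624548812115/697088317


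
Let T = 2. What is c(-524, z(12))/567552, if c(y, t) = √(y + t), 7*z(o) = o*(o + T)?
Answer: 5*I*√5/283776 ≈ 3.9398e-5*I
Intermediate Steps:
z(o) = o*(2 + o)/7 (z(o) = (o*(o + 2))/7 = (o*(2 + o))/7 = o*(2 + o)/7)
c(y, t) = √(t + y)
c(-524, z(12))/567552 = √((⅐)*12*(2 + 12) - 524)/567552 = √((⅐)*12*14 - 524)*(1/567552) = √(24 - 524)*(1/567552) = √(-500)*(1/567552) = (10*I*√5)*(1/567552) = 5*I*√5/283776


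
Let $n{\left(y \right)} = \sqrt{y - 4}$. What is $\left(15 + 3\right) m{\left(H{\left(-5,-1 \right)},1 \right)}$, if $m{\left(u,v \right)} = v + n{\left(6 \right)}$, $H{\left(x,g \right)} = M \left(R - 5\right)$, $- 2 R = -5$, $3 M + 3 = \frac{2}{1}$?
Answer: $18 + 18 \sqrt{2} \approx 43.456$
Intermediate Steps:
$M = - \frac{1}{3}$ ($M = -1 + \frac{2 \cdot 1^{-1}}{3} = -1 + \frac{2 \cdot 1}{3} = -1 + \frac{1}{3} \cdot 2 = -1 + \frac{2}{3} = - \frac{1}{3} \approx -0.33333$)
$R = \frac{5}{2}$ ($R = \left(- \frac{1}{2}\right) \left(-5\right) = \frac{5}{2} \approx 2.5$)
$n{\left(y \right)} = \sqrt{-4 + y}$
$H{\left(x,g \right)} = \frac{5}{6}$ ($H{\left(x,g \right)} = - \frac{\frac{5}{2} - 5}{3} = \left(- \frac{1}{3}\right) \left(- \frac{5}{2}\right) = \frac{5}{6}$)
$m{\left(u,v \right)} = v + \sqrt{2}$ ($m{\left(u,v \right)} = v + \sqrt{-4 + 6} = v + \sqrt{2}$)
$\left(15 + 3\right) m{\left(H{\left(-5,-1 \right)},1 \right)} = \left(15 + 3\right) \left(1 + \sqrt{2}\right) = 18 \left(1 + \sqrt{2}\right) = 18 + 18 \sqrt{2}$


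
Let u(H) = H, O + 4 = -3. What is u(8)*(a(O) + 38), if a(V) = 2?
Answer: 320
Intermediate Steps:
O = -7 (O = -4 - 3 = -7)
u(8)*(a(O) + 38) = 8*(2 + 38) = 8*40 = 320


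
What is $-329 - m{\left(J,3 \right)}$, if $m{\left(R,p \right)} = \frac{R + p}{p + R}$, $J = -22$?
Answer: $-330$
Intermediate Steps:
$m{\left(R,p \right)} = 1$ ($m{\left(R,p \right)} = \frac{R + p}{R + p} = 1$)
$-329 - m{\left(J,3 \right)} = -329 - 1 = -330$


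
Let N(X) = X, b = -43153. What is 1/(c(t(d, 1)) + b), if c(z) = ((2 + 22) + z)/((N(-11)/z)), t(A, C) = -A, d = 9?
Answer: -11/474548 ≈ -2.3180e-5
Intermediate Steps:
c(z) = -z*(24 + z)/11 (c(z) = ((2 + 22) + z)/((-11/z)) = (24 + z)*(-z/11) = -z*(24 + z)/11)
1/(c(t(d, 1)) + b) = 1/(-(-1*9)*(24 - 1*9)/11 - 43153) = 1/(-1/11*(-9)*(24 - 9) - 43153) = 1/(-1/11*(-9)*15 - 43153) = 1/(135/11 - 43153) = 1/(-474548/11) = -11/474548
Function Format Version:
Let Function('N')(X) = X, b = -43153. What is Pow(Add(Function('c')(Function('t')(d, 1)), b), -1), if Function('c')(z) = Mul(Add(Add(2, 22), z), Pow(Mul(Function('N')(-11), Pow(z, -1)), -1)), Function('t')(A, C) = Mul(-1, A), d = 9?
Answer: Rational(-11, 474548) ≈ -2.3180e-5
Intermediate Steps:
Function('c')(z) = Mul(Rational(-1, 11), z, Add(24, z)) (Function('c')(z) = Mul(Add(Add(2, 22), z), Pow(Mul(-11, Pow(z, -1)), -1)) = Mul(Add(24, z), Mul(Rational(-1, 11), z)) = Mul(Rational(-1, 11), z, Add(24, z)))
Pow(Add(Function('c')(Function('t')(d, 1)), b), -1) = Pow(Add(Mul(Rational(-1, 11), Mul(-1, 9), Add(24, Mul(-1, 9))), -43153), -1) = Pow(Add(Mul(Rational(-1, 11), -9, Add(24, -9)), -43153), -1) = Pow(Add(Mul(Rational(-1, 11), -9, 15), -43153), -1) = Pow(Add(Rational(135, 11), -43153), -1) = Pow(Rational(-474548, 11), -1) = Rational(-11, 474548)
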